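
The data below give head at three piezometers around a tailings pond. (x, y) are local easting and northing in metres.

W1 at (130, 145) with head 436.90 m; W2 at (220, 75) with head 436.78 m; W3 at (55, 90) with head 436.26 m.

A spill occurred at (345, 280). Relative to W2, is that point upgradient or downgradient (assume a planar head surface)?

upgradient

With h = a·x + b·y + c and W1 as origin, the differences give:
  90·a + (-70)·b = -0.12
  (-75)·a + (-55)·b = -0.64
Eliminate b (×(-55) and ×(-70), subtract): -10200·a = -38.200 → a = ∂h/∂x = +0.003745
Back-substitute: b = ∂h/∂y = +0.006529.
Head at (345, 280) = 436.90 + (+0.003745)·(215) + (+0.006529)·(135) = 438.59 m.
That is higher than the 436.78 m at W2, so the point is upgradient.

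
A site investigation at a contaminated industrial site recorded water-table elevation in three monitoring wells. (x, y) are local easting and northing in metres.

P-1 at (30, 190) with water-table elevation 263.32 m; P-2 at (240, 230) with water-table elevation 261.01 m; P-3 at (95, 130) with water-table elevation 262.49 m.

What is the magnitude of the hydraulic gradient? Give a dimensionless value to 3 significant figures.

Differences from P-1: to P-2 (Δx, Δy, Δh) = (210, 40, -2.31); to P-3 = (65, -60, -0.83).
Solve a·Δx + b·Δy = Δh: det = 210·(-60) − 65·40 = -15200.
∂h/∂x = [(-2.31)·(-60) − (-0.83)·40] / -15200 = -0.01130
∂h/∂y = [210·(-0.83) − 65·(-2.31)] / -15200 = +0.001589
|∇h| = √(-0.01130² + 0.001589²) = 0.01141

0.0114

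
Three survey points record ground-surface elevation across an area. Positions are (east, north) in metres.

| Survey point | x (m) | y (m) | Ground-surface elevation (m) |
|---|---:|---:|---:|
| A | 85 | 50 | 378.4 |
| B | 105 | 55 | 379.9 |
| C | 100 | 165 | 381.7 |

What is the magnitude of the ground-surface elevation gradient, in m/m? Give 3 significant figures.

0.0728 m/m

Differences from A: to B (Δx, Δy, Δh) = (20, 5, +1.5); to C = (15, 115, +3.3).
Determinant of the coordinate differences = 20·115 − 15·5 = 2225.
∂z/∂x = [(+1.5)·115 − (+3.3)·5] / 2225 = +0.07011
∂z/∂y = [20·(+3.3) − 15·(+1.5)] / 2225 = +0.01955
|∇f| = √(0.07011² + 0.01955²) = 0.07278 m/m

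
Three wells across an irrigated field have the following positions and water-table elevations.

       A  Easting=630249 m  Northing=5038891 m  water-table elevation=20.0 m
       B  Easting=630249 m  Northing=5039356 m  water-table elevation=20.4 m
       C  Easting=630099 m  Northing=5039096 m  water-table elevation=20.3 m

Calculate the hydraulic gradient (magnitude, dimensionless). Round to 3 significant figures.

Taking A as reference: B−A = (0, 465, +0.4); C−A = (-150, 205, +0.3).
Solve a·Δx + b·Δy = Δh: det = 0·205 − (-150)·465 = 69750.
∂h/∂x = [(+0.4)·205 − (+0.3)·465] / 69750 = -0.0008244
∂h/∂y = [0·(+0.3) − (-150)·(+0.4)] / 69750 = +0.0008602
|∇h| = √(-0.0008244² + 0.0008602²) = 0.001191

0.00119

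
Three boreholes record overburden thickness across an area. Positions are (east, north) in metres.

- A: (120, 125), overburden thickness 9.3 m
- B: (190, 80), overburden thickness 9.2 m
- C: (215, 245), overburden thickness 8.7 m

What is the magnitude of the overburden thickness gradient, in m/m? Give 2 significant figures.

With d = a·x + b·y + c and A as origin, the differences give:
  70·a + (-45)·b = -0.1
  95·a + 120·b = -0.6
Eliminate b (×120 and ×(-45), subtract): 12675·a = -39.00 → a = ∂d/∂x = -0.003077
Back-substitute: b = ∂d/∂y = -0.002564.
|∇f| = √(-0.003077² + -0.002564²) = 0.004005 m/m

0.0040 m/m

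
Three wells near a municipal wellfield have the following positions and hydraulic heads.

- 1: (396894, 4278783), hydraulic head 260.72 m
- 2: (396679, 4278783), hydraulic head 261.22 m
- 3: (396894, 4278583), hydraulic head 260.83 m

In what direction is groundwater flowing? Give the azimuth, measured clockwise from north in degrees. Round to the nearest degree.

∂h/∂x = (261.22 − 260.72) / (396679 − 396894) = -0.002326
∂h/∂y = (260.83 − 260.72) / (4278583 − 4278783) = -0.0005500
Flow direction (−∇h) has components (+0.002326 E, +0.0005500 N).
Azimuth = atan2(E, N) = atan2(+0.002326, +0.0005500) = 76.7° ≈ 077°.

077°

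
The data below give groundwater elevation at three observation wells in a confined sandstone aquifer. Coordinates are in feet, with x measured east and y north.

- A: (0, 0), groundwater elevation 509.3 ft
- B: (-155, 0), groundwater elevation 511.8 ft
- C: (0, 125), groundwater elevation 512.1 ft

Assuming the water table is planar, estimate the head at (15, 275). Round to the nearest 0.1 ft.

∂h/∂x = (511.8 − 509.3) / (-155 − 0) = -0.01613
∂h/∂y = (512.1 − 509.3) / (125 − 0) = +0.02240
h(15, 275) = 509.3 + (-0.01613)·(15) + (+0.02240)·(275) = 509.3 -0.242 +6.160 = 515.218 ft.

515.2 ft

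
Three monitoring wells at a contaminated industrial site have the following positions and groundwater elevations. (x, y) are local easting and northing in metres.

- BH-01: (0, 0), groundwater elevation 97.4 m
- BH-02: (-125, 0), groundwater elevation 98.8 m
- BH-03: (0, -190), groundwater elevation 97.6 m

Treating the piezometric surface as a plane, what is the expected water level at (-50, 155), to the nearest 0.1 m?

∂h/∂x = (98.8 − 97.4) / (-125 − 0) = -0.01120
∂h/∂y = (97.6 − 97.4) / (-190 − 0) = -0.001053
h(-50, 155) = 97.4 + (-0.01120)·(-50) + (-0.001053)·(155) = 97.4 +0.560 -0.163 = 97.797 m.

97.8 m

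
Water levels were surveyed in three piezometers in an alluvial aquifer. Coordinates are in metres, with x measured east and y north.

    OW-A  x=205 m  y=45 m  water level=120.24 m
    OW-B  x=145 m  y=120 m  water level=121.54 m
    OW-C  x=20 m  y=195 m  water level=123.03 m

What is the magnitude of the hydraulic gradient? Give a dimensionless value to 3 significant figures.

0.0153

Differences from OW-A: to OW-B (Δx, Δy, Δh) = (-60, 75, +1.30); to OW-C = (-185, 150, +2.79).
Solve a·Δx + b·Δy = Δh: det = (-60)·150 − (-185)·75 = 4875.
∂h/∂x = [(+1.30)·150 − (+2.79)·75] / 4875 = -0.002923
∂h/∂y = [(-60)·(+2.79) − (-185)·(+1.30)] / 4875 = +0.01499
|∇h| = √(-0.002923² + 0.01499²) = 0.01527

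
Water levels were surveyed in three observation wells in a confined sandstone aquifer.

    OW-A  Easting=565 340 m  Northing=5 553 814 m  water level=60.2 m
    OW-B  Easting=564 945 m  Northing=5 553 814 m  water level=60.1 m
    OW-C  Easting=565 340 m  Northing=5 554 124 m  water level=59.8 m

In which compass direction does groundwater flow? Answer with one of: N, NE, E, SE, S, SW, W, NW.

N

∂h/∂x = (60.1 − 60.2) / (564945 − 565340) = +0.0002532
∂h/∂y = (59.8 − 60.2) / (5554124 − 5553814) = -0.001290
Flow = −∇h = (-0.0002532 east, +0.001290 north), which points north.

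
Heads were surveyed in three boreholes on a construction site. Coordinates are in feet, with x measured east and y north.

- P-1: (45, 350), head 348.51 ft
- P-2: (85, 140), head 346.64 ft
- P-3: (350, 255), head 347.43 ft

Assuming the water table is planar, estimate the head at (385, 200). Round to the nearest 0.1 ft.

With h = a·x + b·y + c and P-1 as origin, the differences give:
  40·a + (-210)·b = -1.87
  305·a + (-95)·b = -1.08
Eliminate b (×(-95) and ×(-210), subtract): 60250·a = -49.150 → a = ∂h/∂x = -0.0008158
Back-substitute: b = ∂h/∂y = +0.008749.
h(385, 200) = 348.51 + (-0.0008158)·(340) + (+0.008749)·(-150) = 348.51 -0.277 -1.312 = 346.920 ft.

346.9 ft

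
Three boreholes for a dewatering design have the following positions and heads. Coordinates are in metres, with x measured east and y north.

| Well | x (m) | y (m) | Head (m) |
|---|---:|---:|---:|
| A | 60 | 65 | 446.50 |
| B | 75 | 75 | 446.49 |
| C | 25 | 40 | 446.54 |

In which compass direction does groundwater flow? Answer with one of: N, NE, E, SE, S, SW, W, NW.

NW

Differences from A: to B (Δx, Δy, Δh) = (15, 10, -0.01); to C = (-35, -25, +0.04).
Solve a·Δx + b·Δy = Δh: det = 15·(-25) − (-35)·10 = -25.
∂h/∂x = [(-0.01)·(-25) − (+0.04)·10] / -25 = +0.006000
∂h/∂y = [15·(+0.04) − (-35)·(-0.01)] / -25 = -0.01000
Flow = −∇h = (-0.006000 east, +0.01000 north), which points northwest.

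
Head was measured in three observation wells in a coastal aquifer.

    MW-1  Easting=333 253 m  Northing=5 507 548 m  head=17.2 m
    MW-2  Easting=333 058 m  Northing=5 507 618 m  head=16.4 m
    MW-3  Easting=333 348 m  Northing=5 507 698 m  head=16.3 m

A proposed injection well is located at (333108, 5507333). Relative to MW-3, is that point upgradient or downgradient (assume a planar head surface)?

With h = a·x + b·y + c and MW-1 as origin, the differences give:
  (-195)·a + 70·b = -0.8
  95·a + 150·b = -0.9
Eliminate b (×150 and ×70, subtract): -35900·a = -57.00 → a = ∂h/∂x = +0.001588
Back-substitute: b = ∂h/∂y = -0.007006.
Head at (333108, 5507333) = 17.2 + (+0.001588)·(-145) + (-0.007006)·(-215) = 18.48 m.
That is higher than the 16.3 m at MW-3, so the point is upgradient.

upgradient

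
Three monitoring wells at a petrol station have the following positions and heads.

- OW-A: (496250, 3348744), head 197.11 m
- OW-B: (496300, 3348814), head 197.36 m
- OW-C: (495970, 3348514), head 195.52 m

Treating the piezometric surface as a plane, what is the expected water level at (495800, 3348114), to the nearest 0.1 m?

Three-point gradient (reference OW-A): Δ to OW-B = (50, 70, +0.25), Δ to OW-C = (-280, -230, -1.59).
∂h/∂x = +0.006642, ∂h/∂y = -0.001173 (det = 8100).
h(495800, 3348114) = 197.11 + (+0.006642)·(-450) + (-0.001173)·(-630) = 197.11 -2.989 +0.739 = 194.860 m.

194.9 m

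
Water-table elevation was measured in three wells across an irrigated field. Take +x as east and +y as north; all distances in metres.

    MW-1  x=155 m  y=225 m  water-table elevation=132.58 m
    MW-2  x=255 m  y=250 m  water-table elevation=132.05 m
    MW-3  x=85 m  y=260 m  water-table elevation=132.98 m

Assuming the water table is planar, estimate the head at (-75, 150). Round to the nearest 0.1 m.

133.8 m

Three-point gradient (reference MW-1): Δ to MW-2 = (100, 25, -0.53), Δ to MW-3 = (-70, 35, +0.40).
∂h/∂x = -0.005438, ∂h/∂y = +0.0005524 (det = 5250).
h(-75, 150) = 132.58 + (-0.005438)·(-230) + (+0.0005524)·(-75) = 132.58 +1.251 -0.041 = 133.789 m.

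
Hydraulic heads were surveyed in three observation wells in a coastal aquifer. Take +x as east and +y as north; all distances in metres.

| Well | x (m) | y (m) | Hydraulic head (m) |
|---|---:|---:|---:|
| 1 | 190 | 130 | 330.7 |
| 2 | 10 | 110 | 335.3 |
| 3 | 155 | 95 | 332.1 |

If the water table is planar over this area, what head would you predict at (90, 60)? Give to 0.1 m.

334.2 m

Differences from 1: to 2 (Δx, Δy, Δh) = (-180, -20, +4.6); to 3 = (-35, -35, +1.4).
Solve a·Δx + b·Δy = Δh: det = (-180)·(-35) − (-35)·(-20) = 5600.
∂h/∂x = [(+4.6)·(-35) − (+1.4)·(-20)] / 5600 = -0.02375
∂h/∂y = [(-180)·(+1.4) − (-35)·(+4.6)] / 5600 = -0.01625
h(90, 60) = 330.7 + (-0.02375)·(-100) + (-0.01625)·(-70) = 330.7 +2.375 +1.138 = 334.213 m.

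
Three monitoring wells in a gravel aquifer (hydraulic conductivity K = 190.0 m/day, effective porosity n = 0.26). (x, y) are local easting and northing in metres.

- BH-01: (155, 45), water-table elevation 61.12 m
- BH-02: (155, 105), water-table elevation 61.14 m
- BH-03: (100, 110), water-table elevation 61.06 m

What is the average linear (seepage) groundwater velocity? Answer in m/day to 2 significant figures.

1.1 m/day

Three-point gradient (reference BH-01): Δ to BH-02 = (0, 60, +0.02), Δ to BH-03 = (-55, 65, -0.06).
∂h/∂x = +0.001485, ∂h/∂y = +0.0003333 (det = 3300).
|∇h| = √(0.001485² + 0.0003333²) = 0.001522
Seepage velocity v = K·i/n = 190.0 × 0.001522 / 0.26 = 1.112 m/day.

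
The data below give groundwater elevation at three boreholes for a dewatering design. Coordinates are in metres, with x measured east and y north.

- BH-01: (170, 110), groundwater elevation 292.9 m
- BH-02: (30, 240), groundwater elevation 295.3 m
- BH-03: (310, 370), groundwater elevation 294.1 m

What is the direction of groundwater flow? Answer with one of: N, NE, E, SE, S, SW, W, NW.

With h = a·x + b·y + c and BH-01 as origin, the differences give:
  (-140)·a + 130·b = +2.4
  140·a + 260·b = +1.2
Eliminate b (×260 and ×130, subtract): -54600·a = 468.00 → a = ∂h/∂x = -0.008571
Back-substitute: b = ∂h/∂y = +0.009231.
Flow = −∇h = (+0.008571 east, -0.009231 north), which points southeast.

SE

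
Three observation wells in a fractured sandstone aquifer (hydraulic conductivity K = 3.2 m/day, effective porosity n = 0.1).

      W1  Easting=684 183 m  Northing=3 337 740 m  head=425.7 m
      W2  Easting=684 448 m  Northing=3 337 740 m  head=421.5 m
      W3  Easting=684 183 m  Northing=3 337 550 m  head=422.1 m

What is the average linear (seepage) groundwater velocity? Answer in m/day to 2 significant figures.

0.79 m/day

∂h/∂x = (421.5 − 425.7) / (684448 − 684183) = -0.01585
∂h/∂y = (422.1 − 425.7) / (3337550 − 3337740) = +0.01895
|∇h| = √(-0.01585² + 0.01895²) = 0.0247
Seepage velocity v = K·i/n = 3.2 × 0.0247 / 0.1 = 0.7904 m/day.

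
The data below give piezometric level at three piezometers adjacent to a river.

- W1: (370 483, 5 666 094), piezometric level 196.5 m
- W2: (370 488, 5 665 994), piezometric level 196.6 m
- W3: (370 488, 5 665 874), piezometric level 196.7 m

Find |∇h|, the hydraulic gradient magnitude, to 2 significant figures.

0.0034

Taking W1 as reference: W2−W1 = (5, -100, +0.1); W3−W1 = (5, -220, +0.2).
Determinant of the coordinate differences = 5·(-220) − 5·(-100) = -600.
∂h/∂x = [(+0.1)·(-220) − (+0.2)·(-100)] / -600 = +0.003333
∂h/∂y = [5·(+0.2) − 5·(+0.1)] / -600 = -0.0008333
|∇h| = √(0.003333² + -0.0008333²) = 0.003436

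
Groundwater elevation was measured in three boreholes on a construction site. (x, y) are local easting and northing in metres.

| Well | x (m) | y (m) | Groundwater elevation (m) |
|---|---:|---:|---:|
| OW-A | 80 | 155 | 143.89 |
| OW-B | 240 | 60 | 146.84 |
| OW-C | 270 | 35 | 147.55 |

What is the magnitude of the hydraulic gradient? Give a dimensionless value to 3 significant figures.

0.0225

With h = a·x + b·y + c and OW-A as origin, the differences give:
  160·a + (-95)·b = +2.95
  190·a + (-120)·b = +3.66
Eliminate b (×(-120) and ×(-95), subtract): -1150·a = -6.300 → a = ∂h/∂x = +0.005478
Back-substitute: b = ∂h/∂y = -0.02183.
|∇h| = √(0.005478² + -0.02183²) = 0.02251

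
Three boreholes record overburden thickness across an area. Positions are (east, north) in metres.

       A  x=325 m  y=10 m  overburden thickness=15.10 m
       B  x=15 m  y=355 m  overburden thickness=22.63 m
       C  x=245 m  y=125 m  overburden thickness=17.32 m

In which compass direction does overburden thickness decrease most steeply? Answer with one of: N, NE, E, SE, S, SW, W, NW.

SE

Differences from A: to B (Δx, Δy, Δh) = (-310, 345, +7.53); to C = (-80, 115, +2.22).
Solve a·Δx + b·Δy = Δd: det = (-310)·115 − (-80)·345 = -8050.
∂d/∂x = [(+7.53)·115 − (+2.22)·345] / -8050 = -0.01243
∂d/∂y = [(-310)·(+2.22) − (-80)·(+7.53)] / -8050 = +0.01066
Steepest decrease is along −∇f = (+0.01243 E, -0.01066 N) → southeast.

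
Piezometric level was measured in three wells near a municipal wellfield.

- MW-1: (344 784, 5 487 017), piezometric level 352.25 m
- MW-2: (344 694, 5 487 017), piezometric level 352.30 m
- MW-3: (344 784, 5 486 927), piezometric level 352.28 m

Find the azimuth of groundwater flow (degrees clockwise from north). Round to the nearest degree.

∂h/∂x = (352.30 − 352.25) / (344694 − 344784) = -0.0005556
∂h/∂y = (352.28 − 352.25) / (5486927 − 5487017) = -0.0003333
Flow direction (−∇h) has components (+0.0005556 E, +0.0003333 N).
Azimuth = atan2(E, N) = atan2(+0.0005556, +0.0003333) = 59.0° ≈ 059°.

059°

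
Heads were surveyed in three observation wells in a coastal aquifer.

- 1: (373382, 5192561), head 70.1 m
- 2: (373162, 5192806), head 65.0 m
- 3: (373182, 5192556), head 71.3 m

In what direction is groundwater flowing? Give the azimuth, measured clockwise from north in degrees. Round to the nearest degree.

012°

With h = a·x + b·y + c and 1 as origin, the differences give:
  (-220)·a + 245·b = -5.1
  (-200)·a + (-5)·b = +1.2
Eliminate b (×(-5) and ×245, subtract): 50100·a = -268.50 → a = ∂h/∂x = -0.005359
Back-substitute: b = ∂h/∂y = -0.02563.
Flow direction (−∇h) has components (+0.005359 E, +0.02563 N).
Azimuth = atan2(E, N) = atan2(+0.005359, +0.02563) = 11.8° ≈ 012°.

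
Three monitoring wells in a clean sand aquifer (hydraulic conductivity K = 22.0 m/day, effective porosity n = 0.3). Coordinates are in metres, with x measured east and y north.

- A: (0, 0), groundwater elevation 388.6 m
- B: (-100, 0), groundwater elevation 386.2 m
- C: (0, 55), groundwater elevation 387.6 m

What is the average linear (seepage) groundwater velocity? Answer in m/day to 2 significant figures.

∂h/∂x = (386.2 − 388.6) / (-100 − 0) = +0.02400
∂h/∂y = (387.6 − 388.6) / (55 − 0) = -0.01818
|∇h| = √(0.02400² + -0.01818²) = 0.03011
Seepage velocity v = K·i/n = 22.0 × 0.03011 / 0.3 = 2.208 m/day.

2.2 m/day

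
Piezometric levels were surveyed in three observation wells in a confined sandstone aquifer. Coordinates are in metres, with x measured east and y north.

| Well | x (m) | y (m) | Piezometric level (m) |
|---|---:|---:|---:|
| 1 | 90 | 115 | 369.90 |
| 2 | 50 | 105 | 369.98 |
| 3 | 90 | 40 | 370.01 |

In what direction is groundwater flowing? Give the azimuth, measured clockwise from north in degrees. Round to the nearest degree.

Three-point gradient (reference 1): Δ to 2 = (-40, -10, +0.08), Δ to 3 = (0, -75, +0.11).
∂h/∂x = -0.001633, ∂h/∂y = -0.001467 (det = 3000).
Flow direction (−∇h) has components (+0.001633 E, +0.001467 N).
Azimuth = atan2(E, N) = atan2(+0.001633, +0.001467) = 48.1° ≈ 048°.

048°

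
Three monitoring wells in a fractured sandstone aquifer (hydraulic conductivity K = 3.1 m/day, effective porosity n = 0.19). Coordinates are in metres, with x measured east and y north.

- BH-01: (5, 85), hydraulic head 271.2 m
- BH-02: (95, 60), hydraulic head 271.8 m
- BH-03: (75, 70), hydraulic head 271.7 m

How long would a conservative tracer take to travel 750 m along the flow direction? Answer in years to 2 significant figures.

Differences from BH-01: to BH-02 (Δx, Δy, Δh) = (90, -25, +0.6); to BH-03 = (70, -15, +0.5).
Solve a·Δx + b·Δy = Δh: det = 90·(-15) − 70·(-25) = 400.
∂h/∂x = [(+0.6)·(-15) − (+0.5)·(-25)] / 400 = +0.008750
∂h/∂y = [90·(+0.5) − 70·(+0.6)] / 400 = +0.007500
|∇h| = √(0.008750² + 0.007500²) = 0.01152
Seepage velocity v = K·i/n = 3.1 × 0.01152 / 0.19 = 0.188 m/day.
t = 750 / 0.188 = 3989 days = 10.9 years.

11 years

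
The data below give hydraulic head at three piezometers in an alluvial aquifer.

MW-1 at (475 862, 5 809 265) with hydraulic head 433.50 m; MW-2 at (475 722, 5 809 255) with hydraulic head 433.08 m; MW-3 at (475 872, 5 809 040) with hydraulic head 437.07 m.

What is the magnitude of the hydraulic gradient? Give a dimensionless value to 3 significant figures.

Three-point gradient (reference MW-1): Δ to MW-2 = (-140, -10, -0.42), Δ to MW-3 = (10, -225, +3.57).
∂h/∂x = +0.004120, ∂h/∂y = -0.01568 (det = 31600).
|∇h| = √(0.004120² + -0.01568²) = 0.01621

0.0162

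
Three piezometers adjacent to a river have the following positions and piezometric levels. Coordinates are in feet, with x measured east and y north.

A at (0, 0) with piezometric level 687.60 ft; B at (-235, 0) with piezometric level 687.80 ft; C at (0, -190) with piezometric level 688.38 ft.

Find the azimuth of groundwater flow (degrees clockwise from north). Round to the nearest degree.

∂h/∂x = (687.80 − 687.60) / (-235 − 0) = -0.0008511
∂h/∂y = (688.38 − 687.60) / (-190 − 0) = -0.004105
Flow direction (−∇h) has components (+0.0008511 E, +0.004105 N).
Azimuth = atan2(E, N) = atan2(+0.0008511, +0.004105) = 11.7° ≈ 012°.

012°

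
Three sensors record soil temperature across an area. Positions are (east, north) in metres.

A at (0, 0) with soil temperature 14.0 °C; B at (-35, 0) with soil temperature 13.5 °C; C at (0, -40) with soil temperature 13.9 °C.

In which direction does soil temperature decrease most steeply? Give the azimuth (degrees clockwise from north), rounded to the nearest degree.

260°

∂T/∂x = (13.5 − 14.0) / (-35 − 0) = +0.01429
∂T/∂y = (13.9 − 14.0) / (-40 − 0) = +0.002500
Steepest decrease is along −∇f: components (-0.01429 E, -0.002500 N).
Azimuth = atan2(-0.01429, -0.002500) = 260.1° ≈ 260°.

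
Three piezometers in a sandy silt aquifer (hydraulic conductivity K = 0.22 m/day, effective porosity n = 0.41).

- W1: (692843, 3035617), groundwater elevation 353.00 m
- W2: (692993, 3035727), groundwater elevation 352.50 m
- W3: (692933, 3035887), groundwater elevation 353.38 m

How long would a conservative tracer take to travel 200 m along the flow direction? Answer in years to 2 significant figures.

Taking W1 as reference: W2−W1 = (150, 110, -0.50); W3−W1 = (90, 270, +0.38).
Determinant of the coordinate differences = 150·270 − 90·110 = 30600.
∂h/∂x = [(-0.50)·270 − (+0.38)·110] / 30600 = -0.005778
∂h/∂y = [150·(+0.38) − 90·(-0.50)] / 30600 = +0.003333
|∇h| = √(-0.005778² + 0.003333²) = 0.00667
Seepage velocity v = K·i/n = 0.22 × 0.00667 / 0.41 = 0.003579 m/day.
t = 200 / 0.003579 = 5.588e+04 days = 153 years.

150 years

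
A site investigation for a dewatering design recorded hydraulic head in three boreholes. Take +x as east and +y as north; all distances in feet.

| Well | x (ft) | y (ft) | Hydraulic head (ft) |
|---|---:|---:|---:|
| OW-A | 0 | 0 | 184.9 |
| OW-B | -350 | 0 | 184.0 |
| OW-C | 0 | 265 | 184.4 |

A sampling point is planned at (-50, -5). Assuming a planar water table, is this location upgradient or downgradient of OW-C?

upgradient

∂h/∂x = (184.0 − 184.9) / (-350 − 0) = +0.002571
∂h/∂y = (184.4 − 184.9) / (265 − 0) = -0.001887
Head at (-50, -5) = 184.9 + (+0.002571)·(-50) + (-0.001887)·(-5) = 184.78 ft.
That is higher than the 184.4 ft at OW-C, so the point is upgradient.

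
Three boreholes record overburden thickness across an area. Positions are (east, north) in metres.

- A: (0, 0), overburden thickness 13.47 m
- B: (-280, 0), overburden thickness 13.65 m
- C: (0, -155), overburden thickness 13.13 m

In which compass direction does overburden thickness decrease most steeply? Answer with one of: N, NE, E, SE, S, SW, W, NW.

S

∂d/∂x = (13.65 − 13.47) / (-280 − 0) = -0.0006429
∂d/∂y = (13.13 − 13.47) / (-155 − 0) = +0.002194
Steepest decrease is along −∇f = (+0.0006429 E, -0.002194 N) → south.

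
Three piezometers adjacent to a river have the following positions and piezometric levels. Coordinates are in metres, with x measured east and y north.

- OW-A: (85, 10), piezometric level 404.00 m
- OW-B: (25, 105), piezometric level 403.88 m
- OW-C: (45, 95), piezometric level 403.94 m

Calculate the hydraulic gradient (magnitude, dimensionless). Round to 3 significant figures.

0.00358

With h = a·x + b·y + c and OW-A as origin, the differences give:
  (-60)·a + 95·b = -0.12
  (-40)·a + 85·b = -0.06
Eliminate b (×85 and ×95, subtract): -1300·a = -4.500 → a = ∂h/∂x = +0.003462
Back-substitute: b = ∂h/∂y = +0.0009231.
|∇h| = √(0.003462² + 0.0009231²) = 0.003583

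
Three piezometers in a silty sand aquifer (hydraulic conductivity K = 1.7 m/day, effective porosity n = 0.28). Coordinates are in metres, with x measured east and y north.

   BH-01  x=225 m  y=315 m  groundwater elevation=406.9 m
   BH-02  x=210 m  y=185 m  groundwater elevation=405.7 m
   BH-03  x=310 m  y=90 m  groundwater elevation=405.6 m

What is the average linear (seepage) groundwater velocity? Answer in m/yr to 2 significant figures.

24 m/yr

Taking BH-01 as reference: BH-02−BH-01 = (-15, -130, -1.2); BH-03−BH-01 = (85, -225, -1.3).
Solve a·Δx + b·Δy = Δh: det = (-15)·(-225) − 85·(-130) = 14425.
∂h/∂x = [(-1.2)·(-225) − (-1.3)·(-130)] / 14425 = +0.007002
∂h/∂y = [(-15)·(-1.3) − 85·(-1.2)] / 14425 = +0.008423
|∇h| = √(0.007002² + 0.008423²) = 0.01095
Seepage velocity v = K·i/n = 1.7 × 0.01095 / 0.28 = 0.06648 m/day = 24.28 m/yr.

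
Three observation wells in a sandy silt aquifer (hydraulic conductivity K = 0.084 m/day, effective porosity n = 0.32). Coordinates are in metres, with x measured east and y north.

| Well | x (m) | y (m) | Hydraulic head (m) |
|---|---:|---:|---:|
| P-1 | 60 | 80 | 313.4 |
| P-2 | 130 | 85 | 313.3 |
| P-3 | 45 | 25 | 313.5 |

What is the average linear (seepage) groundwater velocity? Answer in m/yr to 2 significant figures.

Differences from P-1: to P-2 (Δx, Δy, Δh) = (70, 5, -0.1); to P-3 = (-15, -55, +0.1).
Determinant of the coordinate differences = 70·(-55) − (-15)·5 = -3775.
∂h/∂x = [(-0.1)·(-55) − (+0.1)·5] / -3775 = -0.001325
∂h/∂y = [70·(+0.1) − (-15)·(-0.1)] / -3775 = -0.001457
|∇h| = √(-0.001325² + -0.001457²) = 0.001969
Seepage velocity v = K·i/n = 0.084 × 0.001969 / 0.32 = 0.0005169 m/day = 0.1888 m/yr.

0.19 m/yr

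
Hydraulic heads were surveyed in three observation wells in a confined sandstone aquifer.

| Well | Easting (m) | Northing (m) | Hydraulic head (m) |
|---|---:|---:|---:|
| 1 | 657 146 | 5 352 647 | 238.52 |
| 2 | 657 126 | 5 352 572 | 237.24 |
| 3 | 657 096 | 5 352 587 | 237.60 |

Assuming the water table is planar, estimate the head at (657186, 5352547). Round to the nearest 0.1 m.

Differences from 1: to 2 (Δx, Δy, Δh) = (-20, -75, -1.28); to 3 = (-50, -60, -0.92).
Solve a·Δx + b·Δy = Δh: det = (-20)·(-60) − (-50)·(-75) = -2550.
∂h/∂x = [(-1.28)·(-60) − (-0.92)·(-75)] / -2550 = -0.003059
∂h/∂y = [(-20)·(-0.92) − (-50)·(-1.28)] / -2550 = +0.01788
h(657186, 5352547) = 238.52 + (-0.003059)·(40) + (+0.01788)·(-100) = 238.52 -0.122 -1.788 = 236.609 m.

236.6 m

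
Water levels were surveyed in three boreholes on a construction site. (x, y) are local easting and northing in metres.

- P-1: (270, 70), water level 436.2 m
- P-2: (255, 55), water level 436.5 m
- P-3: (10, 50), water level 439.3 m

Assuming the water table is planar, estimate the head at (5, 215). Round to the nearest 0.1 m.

Differences from P-1: to P-2 (Δx, Δy, Δh) = (-15, -15, +0.3); to P-3 = (-260, -20, +3.1).
Determinant of the coordinate differences = (-15)·(-20) − (-260)·(-15) = -3600.
∂h/∂x = [(+0.3)·(-20) − (+3.1)·(-15)] / -3600 = -0.01125
∂h/∂y = [(-15)·(+3.1) − (-260)·(+0.3)] / -3600 = -0.008750
h(5, 215) = 436.2 + (-0.01125)·(-265) + (-0.008750)·(145) = 436.2 +2.981 -1.269 = 437.912 m.

437.9 m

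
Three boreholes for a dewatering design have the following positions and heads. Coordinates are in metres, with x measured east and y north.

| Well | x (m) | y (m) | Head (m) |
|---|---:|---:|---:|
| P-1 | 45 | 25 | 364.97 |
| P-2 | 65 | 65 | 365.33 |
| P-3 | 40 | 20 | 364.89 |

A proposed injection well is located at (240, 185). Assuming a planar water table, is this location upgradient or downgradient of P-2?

upgradient

Differences from P-1: to P-2 (Δx, Δy, Δh) = (20, 40, +0.36); to P-3 = (-5, -5, -0.08).
Solve a·Δx + b·Δy = Δh: det = 20·(-5) − (-5)·40 = 100.
∂h/∂x = [(+0.36)·(-5) − (-0.08)·40] / 100 = +0.01400
∂h/∂y = [20·(-0.08) − (-5)·(+0.36)] / 100 = +0.002000
Head at (240, 185) = 364.97 + (+0.01400)·(195) + (+0.002000)·(160) = 368.02 m.
That is higher than the 365.33 m at P-2, so the point is upgradient.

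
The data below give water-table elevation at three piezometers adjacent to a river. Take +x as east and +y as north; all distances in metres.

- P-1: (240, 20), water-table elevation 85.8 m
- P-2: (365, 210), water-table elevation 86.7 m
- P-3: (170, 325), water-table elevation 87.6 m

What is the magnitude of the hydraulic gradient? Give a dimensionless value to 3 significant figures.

Taking P-1 as reference: P-2−P-1 = (125, 190, +0.9); P-3−P-1 = (-70, 305, +1.8).
Solve a·Δx + b·Δy = Δh: det = 125·305 − (-70)·190 = 51425.
∂h/∂x = [(+0.9)·305 − (+1.8)·190] / 51425 = -0.001313
∂h/∂y = [125·(+1.8) − (-70)·(+0.9)] / 51425 = +0.005600
|∇h| = √(-0.001313² + 0.005600²) = 0.005752

0.00575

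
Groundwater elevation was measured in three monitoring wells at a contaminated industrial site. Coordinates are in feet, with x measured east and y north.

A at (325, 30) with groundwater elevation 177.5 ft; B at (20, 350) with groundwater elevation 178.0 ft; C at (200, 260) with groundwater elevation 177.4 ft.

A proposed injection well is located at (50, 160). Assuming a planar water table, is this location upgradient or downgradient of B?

upgradient

Differences from A: to B (Δx, Δy, Δh) = (-305, 320, +0.5); to C = (-125, 230, -0.1).
Determinant of the coordinate differences = (-305)·230 − (-125)·320 = -30150.
∂h/∂x = [(+0.5)·230 − (-0.1)·320] / -30150 = -0.004876
∂h/∂y = [(-305)·(-0.1) − (-125)·(+0.5)] / -30150 = -0.003085
Head at (50, 160) = 177.5 + (-0.004876)·(-275) + (-0.003085)·(130) = 178.44 ft.
That is higher than the 178.0 ft at B, so the point is upgradient.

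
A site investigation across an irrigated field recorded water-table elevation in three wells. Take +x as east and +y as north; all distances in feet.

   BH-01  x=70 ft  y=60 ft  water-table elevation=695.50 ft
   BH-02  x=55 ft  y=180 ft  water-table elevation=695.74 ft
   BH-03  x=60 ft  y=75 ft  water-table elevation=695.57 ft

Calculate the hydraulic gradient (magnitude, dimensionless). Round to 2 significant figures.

0.0051

With h = a·x + b·y + c and BH-01 as origin, the differences give:
  (-15)·a + 120·b = +0.24
  (-10)·a + 15·b = +0.07
Eliminate b (×15 and ×120, subtract): 975·a = -4.800 → a = ∂h/∂x = -0.004923
Back-substitute: b = ∂h/∂y = +0.001385.
|∇h| = √(-0.004923² + 0.001385²) = 0.005114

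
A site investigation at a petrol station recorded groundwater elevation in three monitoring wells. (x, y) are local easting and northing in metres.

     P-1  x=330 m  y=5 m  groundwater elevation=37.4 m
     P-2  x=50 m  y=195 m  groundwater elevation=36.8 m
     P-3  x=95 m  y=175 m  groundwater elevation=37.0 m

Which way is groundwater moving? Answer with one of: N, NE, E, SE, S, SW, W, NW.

SW

With h = a·x + b·y + c and P-1 as origin, the differences give:
  (-280)·a + 190·b = -0.6
  (-235)·a + 170·b = -0.4
Eliminate b (×170 and ×190, subtract): -2950·a = -26.00 → a = ∂h/∂x = +0.008814
Back-substitute: b = ∂h/∂y = +0.009831.
Flow = −∇h = (-0.008814 east, -0.009831 north), which points southwest.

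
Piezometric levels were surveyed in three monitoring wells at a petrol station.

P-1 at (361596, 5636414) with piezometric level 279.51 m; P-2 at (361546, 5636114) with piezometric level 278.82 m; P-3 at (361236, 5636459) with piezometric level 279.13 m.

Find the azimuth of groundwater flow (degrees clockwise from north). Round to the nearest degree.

212°

Taking P-1 as reference: P-2−P-1 = (-50, -300, -0.69); P-3−P-1 = (-360, 45, -0.38).
Determinant of the coordinate differences = (-50)·45 − (-360)·(-300) = -110250.
∂h/∂x = [(-0.69)·45 − (-0.38)·(-300)] / -110250 = +0.001316
∂h/∂y = [(-50)·(-0.38) − (-360)·(-0.69)] / -110250 = +0.002081
Flow direction (−∇h) has components (-0.001316 E, -0.002081 N).
Azimuth = atan2(E, N) = atan2(-0.001316, -0.002081) = 212.3° ≈ 212°.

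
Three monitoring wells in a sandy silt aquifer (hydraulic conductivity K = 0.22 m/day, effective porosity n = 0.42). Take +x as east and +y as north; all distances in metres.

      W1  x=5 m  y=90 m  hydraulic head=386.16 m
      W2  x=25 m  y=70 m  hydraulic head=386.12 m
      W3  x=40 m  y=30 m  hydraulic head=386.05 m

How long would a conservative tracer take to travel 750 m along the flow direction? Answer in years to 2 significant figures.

2400 years

Differences from W1: to W2 (Δx, Δy, Δh) = (20, -20, -0.04); to W3 = (35, -60, -0.11).
Solve a·Δx + b·Δy = Δh: det = 20·(-60) − 35·(-20) = -500.
∂h/∂x = [(-0.04)·(-60) − (-0.11)·(-20)] / -500 = -0.0004000
∂h/∂y = [20·(-0.11) − 35·(-0.04)] / -500 = +0.001600
|∇h| = √(-0.0004000² + 0.001600²) = 0.001649
Seepage velocity v = K·i/n = 0.22 × 0.001649 / 0.42 = 0.0008638 m/day.
t = 750 / 0.0008638 = 8.683e+05 days = 2.38e+03 years.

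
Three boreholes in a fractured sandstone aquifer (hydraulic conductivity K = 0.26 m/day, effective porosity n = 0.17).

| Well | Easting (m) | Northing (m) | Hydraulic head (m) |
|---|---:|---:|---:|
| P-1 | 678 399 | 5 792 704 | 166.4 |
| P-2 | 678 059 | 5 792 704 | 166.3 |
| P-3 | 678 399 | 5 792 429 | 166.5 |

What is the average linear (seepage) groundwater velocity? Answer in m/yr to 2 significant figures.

∂h/∂x = (166.3 − 166.4) / (678059 − 678399) = +0.0002941
∂h/∂y = (166.5 − 166.4) / (5792429 − 5792704) = -0.0003636
|∇h| = √(0.0002941² + -0.0003636²) = 0.0004677
Seepage velocity v = K·i/n = 0.26 × 0.0004677 / 0.17 = 0.0007153 m/day = 0.2613 m/yr.

0.26 m/yr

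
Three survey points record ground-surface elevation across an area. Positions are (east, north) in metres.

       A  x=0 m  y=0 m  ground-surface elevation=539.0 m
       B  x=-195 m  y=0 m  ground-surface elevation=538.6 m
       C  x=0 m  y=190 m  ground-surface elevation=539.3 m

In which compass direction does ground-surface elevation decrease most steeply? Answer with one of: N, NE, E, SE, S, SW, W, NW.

∂z/∂x = (538.6 − 539.0) / (-195 − 0) = +0.002051
∂z/∂y = (539.3 − 539.0) / (190 − 0) = +0.001579
Steepest decrease is along −∇f = (-0.002051 E, -0.001579 N) → southwest.

SW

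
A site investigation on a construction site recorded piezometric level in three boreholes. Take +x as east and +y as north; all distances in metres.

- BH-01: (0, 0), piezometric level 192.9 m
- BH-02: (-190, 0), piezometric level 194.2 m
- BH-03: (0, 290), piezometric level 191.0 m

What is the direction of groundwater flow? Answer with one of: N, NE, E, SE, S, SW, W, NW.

NE

∂h/∂x = (194.2 − 192.9) / (-190 − 0) = -0.006842
∂h/∂y = (191.0 − 192.9) / (290 − 0) = -0.006552
Flow = −∇h = (+0.006842 east, +0.006552 north), which points northeast.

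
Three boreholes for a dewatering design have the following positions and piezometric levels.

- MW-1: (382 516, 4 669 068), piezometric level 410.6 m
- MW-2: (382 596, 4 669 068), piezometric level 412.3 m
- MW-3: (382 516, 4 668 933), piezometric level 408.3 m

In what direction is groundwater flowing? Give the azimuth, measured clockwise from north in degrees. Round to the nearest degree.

231°

∂h/∂x = (412.3 − 410.6) / (382596 − 382516) = +0.02125
∂h/∂y = (408.3 − 410.6) / (4668933 − 4669068) = +0.01704
Flow direction (−∇h) has components (-0.02125 E, -0.01704 N).
Azimuth = atan2(E, N) = atan2(-0.02125, -0.01704) = 231.3° ≈ 231°.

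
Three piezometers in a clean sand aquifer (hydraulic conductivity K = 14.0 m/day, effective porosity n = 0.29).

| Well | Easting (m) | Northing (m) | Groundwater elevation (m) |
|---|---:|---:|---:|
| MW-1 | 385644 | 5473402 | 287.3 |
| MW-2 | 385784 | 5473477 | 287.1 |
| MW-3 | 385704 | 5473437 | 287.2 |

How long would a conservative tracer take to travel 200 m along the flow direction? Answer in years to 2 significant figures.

2.2 years

Three-point gradient (reference MW-1): Δ to MW-2 = (140, 75, -0.2), Δ to MW-3 = (60, 35, -0.1).
∂h/∂x = +0.001250, ∂h/∂y = -0.005000 (det = 400).
|∇h| = √(0.001250² + -0.005000²) = 0.005154
Seepage velocity v = K·i/n = 14.0 × 0.005154 / 0.29 = 0.2488 m/day.
t = 200 / 0.2488 = 803.9 days = 2.2 years.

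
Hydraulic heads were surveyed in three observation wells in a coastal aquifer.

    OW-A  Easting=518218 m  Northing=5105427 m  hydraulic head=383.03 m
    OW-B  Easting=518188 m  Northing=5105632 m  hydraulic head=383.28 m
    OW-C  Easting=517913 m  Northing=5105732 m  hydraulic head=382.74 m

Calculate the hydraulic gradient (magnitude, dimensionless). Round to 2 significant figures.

Differences from OW-A: to OW-B (Δx, Δy, Δh) = (-30, 205, +0.25); to OW-C = (-305, 305, -0.29).
Solve a·Δx + b·Δy = Δh: det = (-30)·305 − (-305)·205 = 53375.
∂h/∂x = [(+0.25)·305 − (-0.29)·205] / 53375 = +0.002542
∂h/∂y = [(-30)·(-0.29) − (-305)·(+0.25)] / 53375 = +0.001592
|∇h| = √(0.002542² + 0.001592²) = 0.002999

0.0030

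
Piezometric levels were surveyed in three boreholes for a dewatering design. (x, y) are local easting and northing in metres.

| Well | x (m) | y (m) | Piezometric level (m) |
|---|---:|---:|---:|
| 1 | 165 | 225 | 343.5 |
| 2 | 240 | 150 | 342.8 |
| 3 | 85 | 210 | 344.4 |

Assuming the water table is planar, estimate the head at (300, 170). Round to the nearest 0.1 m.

Three-point gradient (reference 1): Δ to 2 = (75, -75, -0.7), Δ to 3 = (-80, -15, +0.9).
∂h/∂x = -0.01095, ∂h/∂y = -0.001614 (det = -7125).
h(300, 170) = 343.5 + (-0.01095)·(135) + (-0.001614)·(-55) = 343.5 -1.478 +0.089 = 342.111 m.

342.1 m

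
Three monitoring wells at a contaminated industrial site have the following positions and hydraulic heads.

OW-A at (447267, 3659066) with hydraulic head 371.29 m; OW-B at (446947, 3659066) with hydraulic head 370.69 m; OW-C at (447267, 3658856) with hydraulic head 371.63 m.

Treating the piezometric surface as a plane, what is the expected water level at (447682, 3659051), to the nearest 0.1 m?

372.1 m

∂h/∂x = (370.69 − 371.29) / (446947 − 447267) = +0.001875
∂h/∂y = (371.63 − 371.29) / (3658856 − 3659066) = -0.001619
h(447682, 3659051) = 371.29 + (+0.001875)·(415) + (-0.001619)·(-15) = 371.29 +0.778 +0.024 = 372.092 m.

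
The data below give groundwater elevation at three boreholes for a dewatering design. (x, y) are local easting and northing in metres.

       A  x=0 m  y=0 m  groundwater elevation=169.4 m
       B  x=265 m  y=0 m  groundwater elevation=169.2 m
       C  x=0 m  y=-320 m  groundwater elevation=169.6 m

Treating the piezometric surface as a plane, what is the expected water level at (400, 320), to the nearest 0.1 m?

168.9 m

∂h/∂x = (169.2 − 169.4) / (265 − 0) = -0.0007547
∂h/∂y = (169.6 − 169.4) / (-320 − 0) = -0.0006250
h(400, 320) = 169.4 + (-0.0007547)·(400) + (-0.0006250)·(320) = 169.4 -0.302 -0.200 = 168.898 m.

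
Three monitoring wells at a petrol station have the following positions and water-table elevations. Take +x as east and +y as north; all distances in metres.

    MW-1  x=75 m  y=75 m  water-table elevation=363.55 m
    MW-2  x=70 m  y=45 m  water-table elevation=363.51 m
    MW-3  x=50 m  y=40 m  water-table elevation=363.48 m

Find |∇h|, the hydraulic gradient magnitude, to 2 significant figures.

With h = a·x + b·y + c and MW-1 as origin, the differences give:
  (-5)·a + (-30)·b = -0.04
  (-25)·a + (-35)·b = -0.07
Eliminate b (×(-35) and ×(-30), subtract): -575·a = -0.700 → a = ∂h/∂x = +0.001217
Back-substitute: b = ∂h/∂y = +0.001130.
|∇h| = √(0.001217² + 0.001130²) = 0.001661

0.0017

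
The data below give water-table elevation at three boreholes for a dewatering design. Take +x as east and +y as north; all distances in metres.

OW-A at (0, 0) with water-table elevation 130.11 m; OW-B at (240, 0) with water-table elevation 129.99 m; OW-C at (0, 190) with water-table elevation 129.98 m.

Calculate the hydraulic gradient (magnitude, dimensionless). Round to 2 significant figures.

0.00085

∂h/∂x = (129.99 − 130.11) / (240 − 0) = -0.0005000
∂h/∂y = (129.98 − 130.11) / (190 − 0) = -0.0006842
|∇h| = √(-0.0005000² + -0.0006842²) = 0.0008474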